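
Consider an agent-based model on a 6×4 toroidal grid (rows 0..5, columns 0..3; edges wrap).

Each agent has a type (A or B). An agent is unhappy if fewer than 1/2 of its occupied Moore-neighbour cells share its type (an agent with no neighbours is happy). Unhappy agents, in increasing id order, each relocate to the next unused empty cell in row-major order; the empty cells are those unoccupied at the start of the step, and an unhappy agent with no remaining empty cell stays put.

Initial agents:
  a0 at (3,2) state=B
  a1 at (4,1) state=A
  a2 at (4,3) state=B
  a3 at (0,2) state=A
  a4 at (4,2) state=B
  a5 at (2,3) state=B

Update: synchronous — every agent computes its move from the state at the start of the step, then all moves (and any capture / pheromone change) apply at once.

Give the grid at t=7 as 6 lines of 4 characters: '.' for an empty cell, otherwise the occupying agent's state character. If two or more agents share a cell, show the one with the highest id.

A.A.
....
...B
..B.
..BB
....

t=1: a0@(3,2):B a1@(0,0):A a2@(4,3):B a3@(0,2):A a4@(4,2):B a5@(2,3):B
t=2: (unchanged — steady state)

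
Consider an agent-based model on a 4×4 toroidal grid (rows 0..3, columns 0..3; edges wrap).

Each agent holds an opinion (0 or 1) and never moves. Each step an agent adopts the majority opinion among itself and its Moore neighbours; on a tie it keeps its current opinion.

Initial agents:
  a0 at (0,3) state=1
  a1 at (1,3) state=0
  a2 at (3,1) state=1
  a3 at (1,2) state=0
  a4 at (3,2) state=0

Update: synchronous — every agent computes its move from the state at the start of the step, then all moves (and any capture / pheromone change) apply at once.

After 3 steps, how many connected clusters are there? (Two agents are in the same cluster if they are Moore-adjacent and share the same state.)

2

t=1: a0@(0,3):0 a1@(1,3):0 a2@(3,1):1 a3@(1,2):0 a4@(3,2):1
t=2: (unchanged — steady state)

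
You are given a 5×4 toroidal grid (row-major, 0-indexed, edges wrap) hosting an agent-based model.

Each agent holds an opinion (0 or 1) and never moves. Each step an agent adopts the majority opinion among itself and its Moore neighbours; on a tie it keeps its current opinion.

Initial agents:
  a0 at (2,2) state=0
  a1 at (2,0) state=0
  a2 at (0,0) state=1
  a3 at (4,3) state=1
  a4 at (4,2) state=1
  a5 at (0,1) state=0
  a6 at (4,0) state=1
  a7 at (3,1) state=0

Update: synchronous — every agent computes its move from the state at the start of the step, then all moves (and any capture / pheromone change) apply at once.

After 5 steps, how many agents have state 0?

3

t=1: a0@(2,2):0 a1@(2,0):0 a2@(0,0):1 a3@(4,3):1 a4@(4,2):1 a5@(0,1):1 a6@(4,0):1 a7@(3,1):0
t=2: (unchanged — steady state)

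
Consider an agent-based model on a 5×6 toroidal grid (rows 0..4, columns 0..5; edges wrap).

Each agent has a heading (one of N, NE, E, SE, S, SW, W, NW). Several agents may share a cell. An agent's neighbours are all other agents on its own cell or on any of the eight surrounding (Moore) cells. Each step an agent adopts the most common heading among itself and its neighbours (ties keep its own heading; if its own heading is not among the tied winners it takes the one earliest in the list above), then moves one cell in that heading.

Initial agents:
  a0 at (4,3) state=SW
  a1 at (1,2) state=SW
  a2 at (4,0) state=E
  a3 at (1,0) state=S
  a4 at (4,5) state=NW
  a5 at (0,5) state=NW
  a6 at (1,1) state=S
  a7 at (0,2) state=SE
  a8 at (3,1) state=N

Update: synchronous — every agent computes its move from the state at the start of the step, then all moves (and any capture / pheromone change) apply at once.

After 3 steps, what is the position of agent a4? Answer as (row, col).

t=1: a0@(0,2):SW a1@(2,1):SW a2@(3,5):NW a3@(2,0):S a4@(3,4):NW a5@(4,4):NW a6@(2,1):S a7@(1,1):SW a8@(2,1):N
t=2: a0@(1,1):SW a1@(3,0):SW a2@(2,4):NW a3@(3,0):S a4@(2,3):NW a5@(3,3):NW a6@(3,1):S a7@(2,0):SW a8@(3,1):S
t=3: a0@(2,0):SW a1@(4,0):S a2@(1,3):NW a3@(4,0):S a4@(1,2):NW a5@(2,2):NW a6@(4,1):S a7@(3,5):SW a8@(4,1):S

(1, 2)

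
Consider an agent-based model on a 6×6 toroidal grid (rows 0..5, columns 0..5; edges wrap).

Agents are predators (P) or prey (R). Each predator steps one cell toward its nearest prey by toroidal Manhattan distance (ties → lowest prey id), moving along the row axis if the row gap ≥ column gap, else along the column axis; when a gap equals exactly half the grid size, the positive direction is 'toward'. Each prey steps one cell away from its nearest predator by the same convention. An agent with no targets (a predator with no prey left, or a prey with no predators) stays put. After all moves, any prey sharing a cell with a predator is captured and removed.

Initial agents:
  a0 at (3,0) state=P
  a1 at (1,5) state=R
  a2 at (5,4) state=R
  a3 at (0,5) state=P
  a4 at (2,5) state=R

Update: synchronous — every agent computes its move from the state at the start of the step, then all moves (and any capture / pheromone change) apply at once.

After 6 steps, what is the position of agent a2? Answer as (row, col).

t=1: a0@(2,0):P a1@(2,5):R a2@(4,4):R a3@(1,5):P
t=2: a0@(2,5):P a1@(2,4):R a2@(5,4):R a3@(2,5):P
t=3: a0@(2,4):P a1@(2,3):R a2@(4,4):R a3@(2,4):P
t=4: a0@(2,3):P a1@(2,2):R a2@(5,4):R a3@(2,3):P
t=5: a0@(2,2):P a1@(2,1):R a2@(4,4):R a3@(2,2):P
t=6: a0@(2,1):P a1@(2,0):R a2@(5,4):R a3@(2,1):P

(5, 4)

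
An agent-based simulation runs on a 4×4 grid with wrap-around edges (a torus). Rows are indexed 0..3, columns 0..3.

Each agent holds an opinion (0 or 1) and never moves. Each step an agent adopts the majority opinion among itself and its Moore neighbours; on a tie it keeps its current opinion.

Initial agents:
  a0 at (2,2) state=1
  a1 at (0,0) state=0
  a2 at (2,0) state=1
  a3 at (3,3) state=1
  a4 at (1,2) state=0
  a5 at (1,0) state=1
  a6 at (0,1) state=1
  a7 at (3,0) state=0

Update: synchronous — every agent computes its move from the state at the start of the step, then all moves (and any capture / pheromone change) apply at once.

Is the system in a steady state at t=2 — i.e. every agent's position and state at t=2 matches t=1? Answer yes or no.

t=1: a0@(2,2):1 a1@(0,0):1 a2@(2,0):1 a3@(3,3):1 a4@(1,2):1 a5@(1,0):1 a6@(0,1):0 a7@(3,0):1
t=2: a0@(2,2):1 a1@(0,0):1 a2@(2,0):1 a3@(3,3):1 a4@(1,2):1 a5@(1,0):1 a6@(0,1):1 a7@(3,0):1

no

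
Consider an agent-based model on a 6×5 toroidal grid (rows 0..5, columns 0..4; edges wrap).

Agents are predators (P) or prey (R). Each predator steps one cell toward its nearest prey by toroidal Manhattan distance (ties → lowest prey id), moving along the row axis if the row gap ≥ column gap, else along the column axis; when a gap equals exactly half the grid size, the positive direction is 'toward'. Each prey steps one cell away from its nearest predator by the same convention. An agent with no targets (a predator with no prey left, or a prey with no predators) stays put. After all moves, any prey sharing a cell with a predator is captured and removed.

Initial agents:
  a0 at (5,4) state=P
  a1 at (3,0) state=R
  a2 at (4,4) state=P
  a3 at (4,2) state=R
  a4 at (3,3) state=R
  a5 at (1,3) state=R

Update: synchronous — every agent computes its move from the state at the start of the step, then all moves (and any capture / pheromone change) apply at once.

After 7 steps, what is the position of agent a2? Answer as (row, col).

(4, 0)

t=1: a0@(4,4):P a1@(2,0):R a2@(3,4):P a3@(4,1):R a4@(2,3):R a5@(2,3):R
t=2: a0@(4,0):P a1@(1,0):R a2@(2,4):P a3@(4,2):R a4@(1,3):R a5@(1,3):R
t=3: a0@(4,1):P a1@(0,0):R a2@(1,4):P a3@(4,3):R a4@(0,3):R a5@(0,3):R
t=4: a0@(4,2):P a1@(5,0):R a2@(0,4):P a3@(4,4):R a4@(5,3):R a5@(5,3):R
t=5: a0@(4,3):P a1@(4,0):R a2@(5,4):P a3@(4,0):R a4@(0,3):R a5@(0,3):R
t=6: a0@(4,4):P a1@(4,1):R a2@(4,4):P a3@(4,1):R a4@(1,3):R a5@(1,3):R
t=7: a0@(4,0):P a1@(4,2):R a2@(4,0):P a3@(4,2):R a4@(0,3):R a5@(0,3):R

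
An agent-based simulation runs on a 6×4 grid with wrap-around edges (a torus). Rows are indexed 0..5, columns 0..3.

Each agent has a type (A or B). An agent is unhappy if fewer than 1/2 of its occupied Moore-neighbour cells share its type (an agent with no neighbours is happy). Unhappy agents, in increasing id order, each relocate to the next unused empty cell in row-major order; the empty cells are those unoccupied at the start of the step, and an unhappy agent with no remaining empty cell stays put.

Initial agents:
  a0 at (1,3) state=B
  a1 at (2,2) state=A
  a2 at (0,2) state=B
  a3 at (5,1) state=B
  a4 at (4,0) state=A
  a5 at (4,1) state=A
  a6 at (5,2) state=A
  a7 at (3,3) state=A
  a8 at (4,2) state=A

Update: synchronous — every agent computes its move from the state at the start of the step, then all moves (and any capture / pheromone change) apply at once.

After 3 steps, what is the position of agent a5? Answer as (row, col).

(4, 1)

t=1: a0@(1,3):B a1@(2,2):A a2@(0,2):B a3@(0,0):B a4@(4,0):A a5@(4,1):A a6@(5,2):A a7@(3,3):A a8@(4,2):A
t=2: (unchanged — steady state)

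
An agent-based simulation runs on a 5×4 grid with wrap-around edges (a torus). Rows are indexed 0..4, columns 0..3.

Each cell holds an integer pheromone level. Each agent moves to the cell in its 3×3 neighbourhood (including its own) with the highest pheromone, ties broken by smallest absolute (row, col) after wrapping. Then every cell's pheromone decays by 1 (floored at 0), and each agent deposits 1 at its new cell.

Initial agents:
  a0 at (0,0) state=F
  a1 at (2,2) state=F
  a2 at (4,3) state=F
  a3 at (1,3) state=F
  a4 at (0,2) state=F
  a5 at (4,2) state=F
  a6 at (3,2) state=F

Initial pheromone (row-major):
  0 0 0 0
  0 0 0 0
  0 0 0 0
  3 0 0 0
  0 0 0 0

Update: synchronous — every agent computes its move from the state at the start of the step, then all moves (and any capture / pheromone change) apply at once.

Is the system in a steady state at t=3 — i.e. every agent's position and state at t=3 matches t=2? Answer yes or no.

yes

t=1: a0@(0,0) a1@(1,1) a2@(3,0) a3@(0,0) a4@(0,1) a5@(0,1) a6@(2,1) | pheromone: 2 2 0 0 / 0 1 0 0 / 0 1 0 0 / 3 0 0 0 / 0 0 0 0
t=2: a0@(0,0) a1@(0,0) a2@(3,0) a3@(0,0) a4@(0,0) a5@(0,0) a6@(3,0) | pheromone: 6 1 0 0 / 0 0 0 0 / 0 0 0 0 / 4 0 0 0 / 0 0 0 0
t=3: a0@(0,0) a1@(0,0) a2@(3,0) a3@(0,0) a4@(0,0) a5@(0,0) a6@(3,0) | pheromone: 10 0 0 0 / 0 0 0 0 / 0 0 0 0 / 5 0 0 0 / 0 0 0 0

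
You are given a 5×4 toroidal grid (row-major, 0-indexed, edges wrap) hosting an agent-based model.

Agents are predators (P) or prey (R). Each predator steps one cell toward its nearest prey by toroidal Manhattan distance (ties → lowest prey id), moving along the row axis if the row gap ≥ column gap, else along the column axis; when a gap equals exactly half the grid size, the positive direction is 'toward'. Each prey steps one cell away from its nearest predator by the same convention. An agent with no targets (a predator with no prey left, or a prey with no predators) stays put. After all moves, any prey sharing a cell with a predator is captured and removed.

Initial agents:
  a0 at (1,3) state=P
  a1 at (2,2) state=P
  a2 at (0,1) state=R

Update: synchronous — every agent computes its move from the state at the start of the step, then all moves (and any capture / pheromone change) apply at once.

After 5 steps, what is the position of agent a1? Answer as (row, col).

t=1: a0@(1,0):P a1@(1,2):P a2@(0,0):R
t=2: a0@(0,0):P a1@(1,3):P a2@(4,0):R
t=3: a0@(4,0):P a1@(0,3):P a2@(3,0):R
t=4: a0@(3,0):P a1@(4,3):P a2@(2,0):R
t=5: a0@(2,0):P a1@(3,3):P a2@(1,0):R

(3, 3)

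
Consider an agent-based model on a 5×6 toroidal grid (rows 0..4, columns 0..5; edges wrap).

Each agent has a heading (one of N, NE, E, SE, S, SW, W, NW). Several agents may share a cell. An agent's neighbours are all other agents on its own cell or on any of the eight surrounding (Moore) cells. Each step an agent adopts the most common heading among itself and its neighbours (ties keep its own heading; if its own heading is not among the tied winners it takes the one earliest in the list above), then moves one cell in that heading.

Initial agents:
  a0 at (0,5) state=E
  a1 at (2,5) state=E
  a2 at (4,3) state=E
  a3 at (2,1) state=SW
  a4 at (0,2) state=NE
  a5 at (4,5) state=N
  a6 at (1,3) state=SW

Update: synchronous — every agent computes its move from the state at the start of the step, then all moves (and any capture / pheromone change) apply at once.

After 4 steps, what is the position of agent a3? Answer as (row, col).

t=1: a0@(0,0):E a1@(2,0):E a2@(4,4):E a3@(3,0):SW a4@(4,3):NE a5@(3,5):N a6@(2,2):SW
t=2: a0@(0,1):E a1@(2,1):E a2@(4,5):E a3@(4,5):SW a4@(3,4):NE a5@(3,0):E a6@(3,1):SW
t=3: a0@(0,2):E a1@(2,2):E a2@(4,0):E a3@(4,0):E a4@(2,5):NE a5@(3,1):E a6@(3,2):E
t=4: a0@(0,3):E a1@(2,3):E a2@(4,1):E a3@(4,1):E a4@(1,0):NE a5@(3,2):E a6@(3,3):E

(4, 1)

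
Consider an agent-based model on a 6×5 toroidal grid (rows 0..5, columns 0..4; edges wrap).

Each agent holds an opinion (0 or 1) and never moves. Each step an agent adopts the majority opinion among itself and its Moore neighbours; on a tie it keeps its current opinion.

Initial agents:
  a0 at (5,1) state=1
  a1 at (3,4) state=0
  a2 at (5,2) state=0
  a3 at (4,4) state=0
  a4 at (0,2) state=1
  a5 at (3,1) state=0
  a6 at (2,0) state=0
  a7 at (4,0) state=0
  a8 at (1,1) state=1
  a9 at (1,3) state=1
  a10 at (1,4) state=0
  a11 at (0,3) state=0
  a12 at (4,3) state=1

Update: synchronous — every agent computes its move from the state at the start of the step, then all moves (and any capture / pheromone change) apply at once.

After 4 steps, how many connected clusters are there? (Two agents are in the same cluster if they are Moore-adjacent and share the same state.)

t=1: a0@(5,1):1 a1@(3,4):0 a2@(5,2):1 a3@(4,4):0 a4@(0,2):1 a5@(3,1):0 a6@(2,0):0 a7@(4,0):0 a8@(1,1):1 a9@(1,3):1 a10@(1,4):0 a11@(0,3):0 a12@(4,3):0
t=2: a0@(5,1):1 a1@(3,4):0 a2@(5,2):1 a3@(4,4):0 a4@(0,2):1 a5@(3,1):0 a6@(2,0):0 a7@(4,0):0 a8@(1,1):1 a9@(1,3):1 a10@(1,4):0 a11@(0,3):1 a12@(4,3):0
t=3: (unchanged — steady state)

2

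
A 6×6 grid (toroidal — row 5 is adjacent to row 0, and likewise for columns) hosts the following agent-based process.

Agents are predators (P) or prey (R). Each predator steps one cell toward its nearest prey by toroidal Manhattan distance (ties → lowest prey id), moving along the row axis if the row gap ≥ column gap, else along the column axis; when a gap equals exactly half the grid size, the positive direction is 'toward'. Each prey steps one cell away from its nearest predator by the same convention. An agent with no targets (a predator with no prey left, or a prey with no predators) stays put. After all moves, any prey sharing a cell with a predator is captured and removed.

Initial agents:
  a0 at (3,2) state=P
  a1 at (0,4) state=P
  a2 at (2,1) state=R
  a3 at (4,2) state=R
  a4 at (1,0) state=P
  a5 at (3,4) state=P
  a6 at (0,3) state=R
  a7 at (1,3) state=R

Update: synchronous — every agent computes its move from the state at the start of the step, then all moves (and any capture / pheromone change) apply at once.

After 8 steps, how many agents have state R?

t=1: a0@(4,2):P a1@(0,3):P a2@(1,1):R a3@(5,2):R a4@(2,0):P a5@(3,3):P a6@(0,2):R a7@(2,3):R
t=2: a0@(5,2):P a1@(0,2):P a2@(0,1):R a4@(1,0):P a5@(2,3):P a6@(0,1):R a7@(1,3):R
t=3: a0@(0,2):P a1@(0,1):P a4@(0,0):P a5@(1,3):P a7@(0,3):R
t=4: a0@(0,3):P a1@(0,2):P a4@(0,1):P a5@(0,3):P a7@(0,4):R
t=5: a0@(0,4):P a1@(0,3):P a4@(0,2):P a5@(0,4):P a7@(0,5):R
t=6: a0@(0,5):P a1@(0,4):P a4@(0,3):P a5@(0,5):P a7@(0,0):R
t=7: a0@(0,0):P a1@(0,5):P a4@(0,4):P a5@(0,0):P a7@(0,1):R
t=8: a0@(0,1):P a1@(0,0):P a4@(0,5):P a5@(0,1):P a7@(0,2):R

1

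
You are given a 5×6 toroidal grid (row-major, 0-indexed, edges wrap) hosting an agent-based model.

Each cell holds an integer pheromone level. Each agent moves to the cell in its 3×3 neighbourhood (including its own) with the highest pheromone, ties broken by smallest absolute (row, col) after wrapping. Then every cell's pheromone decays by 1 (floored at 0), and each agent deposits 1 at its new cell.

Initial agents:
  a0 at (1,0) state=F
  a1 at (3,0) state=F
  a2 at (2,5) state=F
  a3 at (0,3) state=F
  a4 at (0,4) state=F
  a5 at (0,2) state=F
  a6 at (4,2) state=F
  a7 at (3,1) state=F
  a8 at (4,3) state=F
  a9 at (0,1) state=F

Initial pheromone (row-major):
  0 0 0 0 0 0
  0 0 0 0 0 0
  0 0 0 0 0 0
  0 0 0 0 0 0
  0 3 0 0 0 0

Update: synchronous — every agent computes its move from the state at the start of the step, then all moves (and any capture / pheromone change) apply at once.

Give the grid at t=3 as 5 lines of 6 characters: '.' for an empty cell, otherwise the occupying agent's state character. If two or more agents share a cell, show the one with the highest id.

......
......
......
......
.F....

t=1: a0@(0,0) a1@(4,1) a2@(1,0) a3@(0,2) a4@(0,3) a5@(4,1) a6@(4,1) a7@(4,1) a8@(0,2) a9@(4,1) | pheromone: 1 0 2 1 0 0 / 1 0 0 0 0 0 / 0 0 0 0 0 0 / 0 0 0 0 0 0 / 0 7 0 0 0 0
t=2: a0@(4,1) a1@(4,1) a2@(0,0) a3@(4,1) a4@(0,2) a5@(4,1) a6@(4,1) a7@(4,1) a8@(4,1) a9@(4,1) | pheromone: 1 0 2 0 0 0 / 0 0 0 0 0 0 / 0 0 0 0 0 0 / 0 0 0 0 0 0 / 0 14 0 0 0 0
t=3: a0@(4,1) a1@(4,1) a2@(4,1) a3@(4,1) a4@(4,1) a5@(4,1) a6@(4,1) a7@(4,1) a8@(4,1) a9@(4,1) | pheromone: 0 0 1 0 0 0 / 0 0 0 0 0 0 / 0 0 0 0 0 0 / 0 0 0 0 0 0 / 0 23 0 0 0 0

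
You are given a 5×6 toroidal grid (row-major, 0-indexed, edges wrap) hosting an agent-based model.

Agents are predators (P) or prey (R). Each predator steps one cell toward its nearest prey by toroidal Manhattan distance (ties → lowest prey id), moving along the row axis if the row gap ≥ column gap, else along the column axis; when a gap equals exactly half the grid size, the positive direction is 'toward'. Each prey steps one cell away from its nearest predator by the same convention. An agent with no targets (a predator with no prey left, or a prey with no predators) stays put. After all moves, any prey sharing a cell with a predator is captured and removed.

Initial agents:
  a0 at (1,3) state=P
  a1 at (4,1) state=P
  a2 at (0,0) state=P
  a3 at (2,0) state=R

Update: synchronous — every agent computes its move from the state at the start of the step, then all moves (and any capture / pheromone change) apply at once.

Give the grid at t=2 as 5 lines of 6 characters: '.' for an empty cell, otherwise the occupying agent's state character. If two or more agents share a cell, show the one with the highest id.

t=1: a0@(1,4):P a1@(3,1):P a2@(1,0):P a3@(3,0):R
t=2: a0@(2,4):P a1@(3,0):P a2@(2,0):P a3@(3,5):R

......
......
P...P.
P....R
......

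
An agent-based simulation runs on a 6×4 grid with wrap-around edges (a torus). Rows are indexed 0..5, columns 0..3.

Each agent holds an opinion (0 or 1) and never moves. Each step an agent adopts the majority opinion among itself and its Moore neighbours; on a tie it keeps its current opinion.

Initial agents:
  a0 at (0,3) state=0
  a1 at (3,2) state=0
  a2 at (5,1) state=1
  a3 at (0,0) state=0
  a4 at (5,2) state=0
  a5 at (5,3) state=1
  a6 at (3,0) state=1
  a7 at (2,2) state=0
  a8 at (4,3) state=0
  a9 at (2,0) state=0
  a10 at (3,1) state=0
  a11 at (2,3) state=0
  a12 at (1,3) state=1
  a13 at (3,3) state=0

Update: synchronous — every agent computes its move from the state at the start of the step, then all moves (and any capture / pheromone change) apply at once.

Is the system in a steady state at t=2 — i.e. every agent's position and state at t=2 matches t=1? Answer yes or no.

t=1: a0@(0,3):0 a1@(3,2):0 a2@(5,1):0 a3@(0,0):1 a4@(5,2):0 a5@(5,3):0 a6@(3,0):0 a7@(2,2):0 a8@(4,3):0 a9@(2,0):0 a10@(3,1):0 a11@(2,3):0 a12@(1,3):0 a13@(3,3):0
t=2: a0@(0,3):0 a1@(3,2):0 a2@(5,1):0 a3@(0,0):0 a4@(5,2):0 a5@(5,3):0 a6@(3,0):0 a7@(2,2):0 a8@(4,3):0 a9@(2,0):0 a10@(3,1):0 a11@(2,3):0 a12@(1,3):0 a13@(3,3):0

no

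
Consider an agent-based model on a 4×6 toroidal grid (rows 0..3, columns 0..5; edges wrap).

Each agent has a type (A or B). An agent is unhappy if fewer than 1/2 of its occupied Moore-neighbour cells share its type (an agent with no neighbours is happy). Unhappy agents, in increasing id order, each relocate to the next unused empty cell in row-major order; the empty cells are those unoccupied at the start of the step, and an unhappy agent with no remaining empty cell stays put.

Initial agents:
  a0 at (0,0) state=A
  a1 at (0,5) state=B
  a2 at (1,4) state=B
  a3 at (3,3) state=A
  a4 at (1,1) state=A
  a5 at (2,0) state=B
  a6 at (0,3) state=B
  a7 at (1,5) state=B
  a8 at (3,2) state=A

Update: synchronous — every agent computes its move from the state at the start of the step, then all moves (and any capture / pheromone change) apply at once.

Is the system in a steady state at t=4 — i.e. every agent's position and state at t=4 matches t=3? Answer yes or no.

yes

t=1: a0@(0,1):A a1@(0,5):B a2@(1,4):B a3@(3,3):A a4@(1,1):A a5@(2,0):B a6@(0,2):B a7@(1,5):B a8@(3,2):A
t=2: a0@(0,1):A a1@(0,5):B a2@(1,4):B a3@(3,3):A a4@(0,0):A a5@(2,0):B a6@(0,3):B a7@(1,5):B a8@(3,2):A
t=3: a0@(0,1):A a1@(0,5):B a2@(1,4):B a3@(3,3):A a4@(0,2):A a5@(2,0):B a6@(0,4):B a7@(1,5):B a8@(3,2):A
t=4: (unchanged — steady state)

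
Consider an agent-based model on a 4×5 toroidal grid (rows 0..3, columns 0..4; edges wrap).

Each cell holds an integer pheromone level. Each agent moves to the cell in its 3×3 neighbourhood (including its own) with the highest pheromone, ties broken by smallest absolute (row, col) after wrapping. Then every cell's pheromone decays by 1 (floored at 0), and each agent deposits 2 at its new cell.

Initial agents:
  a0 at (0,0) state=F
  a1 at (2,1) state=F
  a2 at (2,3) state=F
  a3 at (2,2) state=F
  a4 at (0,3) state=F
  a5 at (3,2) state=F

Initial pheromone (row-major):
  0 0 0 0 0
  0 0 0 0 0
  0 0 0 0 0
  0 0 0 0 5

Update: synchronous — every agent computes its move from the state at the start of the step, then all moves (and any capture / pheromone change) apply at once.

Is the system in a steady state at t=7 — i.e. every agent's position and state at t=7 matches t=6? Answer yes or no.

t=1: a0@(3,4) a1@(1,0) a2@(3,4) a3@(1,1) a4@(3,4) a5@(0,1) | pheromone: 0 2 0 0 0 / 2 2 0 0 0 / 0 0 0 0 0 / 0 0 0 0 10
t=2: a0@(3,4) a1@(0,1) a2@(3,4) a3@(0,1) a4@(3,4) a5@(0,1) | pheromone: 0 7 0 0 0 / 1 1 0 0 0 / 0 0 0 0 0 / 0 0 0 0 15
t=3: a0@(3,4) a1@(0,1) a2@(3,4) a3@(0,1) a4@(3,4) a5@(0,1) | pheromone: 0 12 0 0 0 / 0 0 0 0 0 / 0 0 0 0 0 / 0 0 0 0 20
t=4: a0@(3,4) a1@(0,1) a2@(3,4) a3@(0,1) a4@(3,4) a5@(0,1) | pheromone: 0 17 0 0 0 / 0 0 0 0 0 / 0 0 0 0 0 / 0 0 0 0 25
t=5: a0@(3,4) a1@(0,1) a2@(3,4) a3@(0,1) a4@(3,4) a5@(0,1) | pheromone: 0 22 0 0 0 / 0 0 0 0 0 / 0 0 0 0 0 / 0 0 0 0 30
t=6: a0@(3,4) a1@(0,1) a2@(3,4) a3@(0,1) a4@(3,4) a5@(0,1) | pheromone: 0 27 0 0 0 / 0 0 0 0 0 / 0 0 0 0 0 / 0 0 0 0 35
t=7: a0@(3,4) a1@(0,1) a2@(3,4) a3@(0,1) a4@(3,4) a5@(0,1) | pheromone: 0 32 0 0 0 / 0 0 0 0 0 / 0 0 0 0 0 / 0 0 0 0 40

yes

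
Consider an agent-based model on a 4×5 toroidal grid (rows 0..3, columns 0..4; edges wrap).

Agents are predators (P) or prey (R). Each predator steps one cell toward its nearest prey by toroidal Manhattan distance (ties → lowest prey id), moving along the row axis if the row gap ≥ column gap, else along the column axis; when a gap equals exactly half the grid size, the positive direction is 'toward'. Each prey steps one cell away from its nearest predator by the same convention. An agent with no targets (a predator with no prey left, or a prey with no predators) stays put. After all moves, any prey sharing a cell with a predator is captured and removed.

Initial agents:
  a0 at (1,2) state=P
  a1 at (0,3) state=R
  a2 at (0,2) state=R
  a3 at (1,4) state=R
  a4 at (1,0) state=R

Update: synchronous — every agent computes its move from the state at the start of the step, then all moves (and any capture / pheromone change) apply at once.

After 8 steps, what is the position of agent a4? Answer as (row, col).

(3, 0)

t=1: a0@(0,2):P a1@(3,3):R a2@(3,2):R a3@(1,0):R a4@(1,4):R
t=2: a0@(3,2):P a1@(2,3):R a2@(2,2):R a3@(1,4):R a4@(1,0):R
t=3: a0@(2,2):P a1@(1,3):R a2@(1,2):R a3@(0,4):R a4@(0,0):R
t=4: a0@(1,2):P a1@(0,3):R a2@(0,2):R a3@(3,4):R a4@(3,0):R
t=5: a0@(0,2):P a1@(3,3):R a2@(3,2):R a3@(2,4):R a4@(2,0):R
t=6: a0@(3,2):P a1@(2,3):R a2@(2,2):R a3@(1,4):R a4@(1,0):R
t=7: a0@(2,2):P a1@(1,3):R a2@(1,2):R a3@(0,4):R a4@(0,0):R
t=8: a0@(1,2):P a1@(0,3):R a2@(0,2):R a3@(3,4):R a4@(3,0):R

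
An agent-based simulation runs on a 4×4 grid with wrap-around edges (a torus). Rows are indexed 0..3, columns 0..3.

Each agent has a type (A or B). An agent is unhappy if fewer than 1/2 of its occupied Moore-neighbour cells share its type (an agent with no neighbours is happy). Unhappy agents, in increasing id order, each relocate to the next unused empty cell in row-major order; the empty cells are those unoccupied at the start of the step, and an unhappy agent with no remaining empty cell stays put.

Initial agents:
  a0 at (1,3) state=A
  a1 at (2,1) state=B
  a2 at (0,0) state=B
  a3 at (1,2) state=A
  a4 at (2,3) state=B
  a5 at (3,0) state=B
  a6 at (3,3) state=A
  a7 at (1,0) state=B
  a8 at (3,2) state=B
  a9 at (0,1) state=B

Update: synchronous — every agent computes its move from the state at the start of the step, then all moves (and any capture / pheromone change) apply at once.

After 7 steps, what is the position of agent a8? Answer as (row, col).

t=1: a0@(0,2):A a1@(2,1):B a2@(0,0):B a3@(0,3):A a4@(2,3):B a5@(3,0):B a6@(1,1):A a7@(1,0):B a8@(3,2):B a9@(0,1):B
t=2: a0@(0,2):A a1@(2,1):B a2@(0,0):B a3@(1,2):A a4@(2,3):B a5@(3,0):B a6@(1,3):A a7@(1,0):B a8@(3,2):B a9@(0,1):B
t=3: a0@(0,2):A a1@(2,1):B a2@(0,0):B a3@(0,3):A a4@(2,3):B a5@(3,0):B a6@(1,1):A a7@(1,0):B a8@(3,2):B a9@(0,1):B
t=4: a0@(0,2):A a1@(2,1):B a2@(0,0):B a3@(1,2):A a4@(2,3):B a5@(3,0):B a6@(1,3):A a7@(1,0):B a8@(3,2):B a9@(0,1):B
t=5: a0@(0,2):A a1@(2,1):B a2@(0,0):B a3@(0,3):A a4@(2,3):B a5@(3,0):B a6@(1,1):A a7@(1,0):B a8@(3,2):B a9@(0,1):B
t=6: a0@(0,2):A a1@(2,1):B a2@(0,0):B a3@(1,2):A a4@(2,3):B a5@(3,0):B a6@(1,3):A a7@(1,0):B a8@(3,2):B a9@(0,1):B
t=7: a0@(0,2):A a1@(2,1):B a2@(0,0):B a3@(0,3):A a4@(2,3):B a5@(3,0):B a6@(1,1):A a7@(1,0):B a8@(3,2):B a9@(0,1):B

(3, 2)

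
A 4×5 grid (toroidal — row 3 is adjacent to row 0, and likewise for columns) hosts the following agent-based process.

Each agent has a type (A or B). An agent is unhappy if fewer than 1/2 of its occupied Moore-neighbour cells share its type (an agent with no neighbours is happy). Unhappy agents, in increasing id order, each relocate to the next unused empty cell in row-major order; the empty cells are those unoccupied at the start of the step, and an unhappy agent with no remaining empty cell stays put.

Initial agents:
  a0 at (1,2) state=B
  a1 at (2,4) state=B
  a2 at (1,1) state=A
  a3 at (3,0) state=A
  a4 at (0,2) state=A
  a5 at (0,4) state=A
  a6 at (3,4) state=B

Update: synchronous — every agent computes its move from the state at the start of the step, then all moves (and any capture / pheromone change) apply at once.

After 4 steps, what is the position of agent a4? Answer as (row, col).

t=1: a0@(0,0):B a1@(2,4):B a2@(1,1):A a3@(0,1):A a4@(0,2):A a5@(0,4):A a6@(0,3):B
t=2: a0@(1,0):B a1@(2,4):B a2@(1,1):A a3@(0,1):A a4@(0,2):A a5@(1,2):A a6@(1,3):B
t=3: a0@(0,0):B a1@(2,4):B a2@(1,1):A a3@(0,1):A a4@(0,2):A a5@(1,2):A a6@(0,3):B
t=4: a0@(0,4):B a1@(2,4):B a2@(1,1):A a3@(0,1):A a4@(0,2):A a5@(1,2):A a6@(1,0):B

(0, 2)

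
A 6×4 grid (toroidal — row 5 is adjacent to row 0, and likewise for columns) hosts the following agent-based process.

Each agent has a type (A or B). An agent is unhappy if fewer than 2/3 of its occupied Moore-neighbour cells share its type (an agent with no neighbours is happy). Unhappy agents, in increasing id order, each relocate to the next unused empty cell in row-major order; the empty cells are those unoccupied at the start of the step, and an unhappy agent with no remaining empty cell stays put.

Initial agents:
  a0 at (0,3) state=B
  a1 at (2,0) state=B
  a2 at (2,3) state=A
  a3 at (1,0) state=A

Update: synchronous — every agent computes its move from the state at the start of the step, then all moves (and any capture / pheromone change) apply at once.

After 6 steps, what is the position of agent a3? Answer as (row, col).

t=1: a0@(0,0):B a1@(0,1):B a2@(0,2):A a3@(1,1):A
t=2: a0@(0,3):B a1@(1,0):B a2@(1,2):A a3@(1,3):A
t=3: a0@(0,0):B a1@(0,1):B a2@(0,2):A a3@(1,1):A
t=4: a0@(0,3):B a1@(1,0):B a2@(1,2):A a3@(1,3):A
t=5: a0@(0,0):B a1@(0,1):B a2@(0,2):A a3@(1,1):A
t=6: a0@(0,3):B a1@(1,0):B a2@(1,2):A a3@(1,3):A

(1, 3)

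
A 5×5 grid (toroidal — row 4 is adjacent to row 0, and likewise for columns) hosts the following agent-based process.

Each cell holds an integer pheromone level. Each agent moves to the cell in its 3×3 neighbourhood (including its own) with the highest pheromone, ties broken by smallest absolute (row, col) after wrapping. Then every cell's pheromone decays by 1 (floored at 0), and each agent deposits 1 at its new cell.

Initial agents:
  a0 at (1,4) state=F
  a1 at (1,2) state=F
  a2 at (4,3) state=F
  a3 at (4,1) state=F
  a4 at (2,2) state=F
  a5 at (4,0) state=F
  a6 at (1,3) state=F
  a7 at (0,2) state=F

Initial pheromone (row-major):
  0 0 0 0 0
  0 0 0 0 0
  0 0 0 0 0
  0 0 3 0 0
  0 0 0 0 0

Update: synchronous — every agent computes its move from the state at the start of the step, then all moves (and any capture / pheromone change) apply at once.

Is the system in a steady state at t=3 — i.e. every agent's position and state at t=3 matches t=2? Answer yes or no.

no

t=1: a0@(0,0) a1@(0,1) a2@(3,2) a3@(3,2) a4@(3,2) a5@(0,0) a6@(0,2) a7@(0,1) | pheromone: 2 2 1 0 0 / 0 0 0 0 0 / 0 0 0 0 0 / 0 0 5 0 0 / 0 0 0 0 0
t=2: a0@(0,0) a1@(0,0) a2@(3,2) a3@(3,2) a4@(3,2) a5@(0,0) a6@(0,1) a7@(0,0) | pheromone: 5 2 0 0 0 / 0 0 0 0 0 / 0 0 0 0 0 / 0 0 7 0 0 / 0 0 0 0 0
t=3: a0@(0,0) a1@(0,0) a2@(3,2) a3@(3,2) a4@(3,2) a5@(0,0) a6@(0,0) a7@(0,0) | pheromone: 9 1 0 0 0 / 0 0 0 0 0 / 0 0 0 0 0 / 0 0 9 0 0 / 0 0 0 0 0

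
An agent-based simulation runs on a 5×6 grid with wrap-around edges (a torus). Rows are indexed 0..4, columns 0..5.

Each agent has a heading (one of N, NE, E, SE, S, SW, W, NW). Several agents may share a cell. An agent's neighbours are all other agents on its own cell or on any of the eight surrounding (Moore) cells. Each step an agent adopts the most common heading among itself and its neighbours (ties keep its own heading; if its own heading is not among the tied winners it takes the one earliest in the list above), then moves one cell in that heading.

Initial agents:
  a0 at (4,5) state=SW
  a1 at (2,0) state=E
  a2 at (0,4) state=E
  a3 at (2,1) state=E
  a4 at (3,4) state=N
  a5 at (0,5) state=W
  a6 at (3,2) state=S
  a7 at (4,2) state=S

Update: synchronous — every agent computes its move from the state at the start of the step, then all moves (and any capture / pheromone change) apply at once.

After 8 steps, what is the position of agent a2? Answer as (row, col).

(0, 0)

t=1: a0@(0,4):SW a1@(2,1):E a2@(0,5):E a3@(2,2):E a4@(2,4):N a5@(0,4):W a6@(4,2):S a7@(0,2):S
t=2: a0@(1,3):SW a1@(2,2):E a2@(0,0):E a3@(2,3):E a4@(1,4):N a5@(0,3):W a6@(0,2):S a7@(1,2):S
t=3: a0@(1,4):E a1@(2,3):E a2@(0,1):E a3@(2,4):E a4@(0,4):N a5@(1,3):S a6@(1,2):S a7@(2,2):S
t=4: a0@(1,5):E a1@(2,4):E a2@(0,2):E a3@(2,5):E a4@(4,4):N a5@(2,3):S a6@(2,2):S a7@(3,2):S
t=5: a0@(1,0):E a1@(2,5):E a2@(0,3):E a3@(2,0):E a4@(3,4):N a5@(3,3):S a6@(3,2):S a7@(4,2):S
t=6: a0@(1,1):E a1@(2,0):E a2@(0,4):E a3@(2,1):E a4@(2,4):N a5@(4,3):S a6@(4,2):S a7@(0,2):S
t=7: a0@(1,2):E a1@(2,1):E a2@(0,5):E a3@(2,2):E a4@(1,4):N a5@(0,3):S a6@(0,2):S a7@(1,2):S
t=8: a0@(1,3):E a1@(2,2):E a2@(0,0):E a3@(2,3):E a4@(0,4):N a5@(1,3):S a6@(1,2):S a7@(2,2):S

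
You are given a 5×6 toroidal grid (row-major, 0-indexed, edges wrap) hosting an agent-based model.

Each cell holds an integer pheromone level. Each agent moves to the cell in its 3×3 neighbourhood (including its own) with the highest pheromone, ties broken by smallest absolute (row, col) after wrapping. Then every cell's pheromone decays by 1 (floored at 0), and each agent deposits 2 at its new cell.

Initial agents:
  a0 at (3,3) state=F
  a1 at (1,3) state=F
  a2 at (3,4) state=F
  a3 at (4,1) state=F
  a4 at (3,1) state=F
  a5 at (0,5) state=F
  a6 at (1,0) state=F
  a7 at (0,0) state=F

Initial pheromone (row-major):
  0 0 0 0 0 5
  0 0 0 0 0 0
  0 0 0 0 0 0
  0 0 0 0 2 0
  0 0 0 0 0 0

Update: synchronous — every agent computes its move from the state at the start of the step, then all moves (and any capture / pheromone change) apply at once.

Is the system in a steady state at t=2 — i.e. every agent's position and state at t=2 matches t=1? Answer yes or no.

t=1: a0@(3,4) a1@(0,2) a2@(3,4) a3@(0,0) a4@(2,0) a5@(0,5) a6@(0,5) a7@(0,5) | pheromone: 2 0 2 0 0 10 / 0 0 0 0 0 0 / 2 0 0 0 0 0 / 0 0 0 0 5 0 / 0 0 0 0 0 0
t=2: a0@(3,4) a1@(0,2) a2@(3,4) a3@(0,5) a4@(2,0) a5@(0,5) a6@(0,5) a7@(0,5) | pheromone: 1 0 3 0 0 17 / 0 0 0 0 0 0 / 3 0 0 0 0 0 / 0 0 0 0 8 0 / 0 0 0 0 0 0

no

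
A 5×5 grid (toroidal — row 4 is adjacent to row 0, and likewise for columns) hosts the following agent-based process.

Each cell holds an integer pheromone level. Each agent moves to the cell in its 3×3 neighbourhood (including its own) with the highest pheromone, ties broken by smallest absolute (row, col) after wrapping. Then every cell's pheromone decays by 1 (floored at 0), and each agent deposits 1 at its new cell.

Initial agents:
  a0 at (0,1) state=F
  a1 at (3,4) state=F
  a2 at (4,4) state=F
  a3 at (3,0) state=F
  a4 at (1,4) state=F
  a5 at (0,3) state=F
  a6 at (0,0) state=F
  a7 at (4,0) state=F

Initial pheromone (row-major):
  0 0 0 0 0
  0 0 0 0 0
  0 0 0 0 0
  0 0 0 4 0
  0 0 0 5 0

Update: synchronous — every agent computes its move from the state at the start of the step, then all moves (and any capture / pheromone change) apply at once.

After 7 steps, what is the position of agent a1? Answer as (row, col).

(4, 3)

t=1: a0@(0,0) a1@(4,3) a2@(4,3) a3@(2,0) a4@(0,0) a5@(4,3) a6@(0,0) a7@(0,0) | pheromone: 4 0 0 0 0 / 0 0 0 0 0 / 1 0 0 0 0 / 0 0 0 3 0 / 0 0 0 7 0
t=2: a0@(0,0) a1@(4,3) a2@(4,3) a3@(2,0) a4@(0,0) a5@(4,3) a6@(0,0) a7@(0,0) | pheromone: 7 0 0 0 0 / 0 0 0 0 0 / 1 0 0 0 0 / 0 0 0 2 0 / 0 0 0 9 0
t=3: a0@(0,0) a1@(4,3) a2@(4,3) a3@(2,0) a4@(0,0) a5@(4,3) a6@(0,0) a7@(0,0) | pheromone: 10 0 0 0 0 / 0 0 0 0 0 / 1 0 0 0 0 / 0 0 0 1 0 / 0 0 0 11 0
t=4: a0@(0,0) a1@(4,3) a2@(4,3) a3@(2,0) a4@(0,0) a5@(4,3) a6@(0,0) a7@(0,0) | pheromone: 13 0 0 0 0 / 0 0 0 0 0 / 1 0 0 0 0 / 0 0 0 0 0 / 0 0 0 13 0
t=5: a0@(0,0) a1@(4,3) a2@(4,3) a3@(2,0) a4@(0,0) a5@(4,3) a6@(0,0) a7@(0,0) | pheromone: 16 0 0 0 0 / 0 0 0 0 0 / 1 0 0 0 0 / 0 0 0 0 0 / 0 0 0 15 0
t=6: a0@(0,0) a1@(4,3) a2@(4,3) a3@(2,0) a4@(0,0) a5@(4,3) a6@(0,0) a7@(0,0) | pheromone: 19 0 0 0 0 / 0 0 0 0 0 / 1 0 0 0 0 / 0 0 0 0 0 / 0 0 0 17 0
t=7: a0@(0,0) a1@(4,3) a2@(4,3) a3@(2,0) a4@(0,0) a5@(4,3) a6@(0,0) a7@(0,0) | pheromone: 22 0 0 0 0 / 0 0 0 0 0 / 1 0 0 0 0 / 0 0 0 0 0 / 0 0 0 19 0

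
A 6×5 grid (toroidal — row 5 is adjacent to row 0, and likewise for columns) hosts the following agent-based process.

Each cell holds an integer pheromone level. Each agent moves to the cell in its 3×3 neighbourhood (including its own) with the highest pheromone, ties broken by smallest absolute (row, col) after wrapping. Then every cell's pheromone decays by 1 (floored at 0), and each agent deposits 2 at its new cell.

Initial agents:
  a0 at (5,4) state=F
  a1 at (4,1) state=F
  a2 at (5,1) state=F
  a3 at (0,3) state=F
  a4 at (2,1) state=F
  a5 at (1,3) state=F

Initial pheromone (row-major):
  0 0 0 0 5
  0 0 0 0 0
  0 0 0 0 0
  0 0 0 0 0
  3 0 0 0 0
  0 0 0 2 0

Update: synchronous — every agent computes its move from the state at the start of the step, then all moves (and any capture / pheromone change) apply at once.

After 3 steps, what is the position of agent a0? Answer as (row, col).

t=1: a0@(0,4) a1@(4,0) a2@(4,0) a3@(0,4) a4@(1,0) a5@(0,4) | pheromone: 0 0 0 0 10 / 2 0 0 0 0 / 0 0 0 0 0 / 0 0 0 0 0 / 6 0 0 0 0 / 0 0 0 1 0
t=2: a0@(0,4) a1@(4,0) a2@(4,0) a3@(0,4) a4@(0,4) a5@(0,4) | pheromone: 0 0 0 0 17 / 1 0 0 0 0 / 0 0 0 0 0 / 0 0 0 0 0 / 9 0 0 0 0 / 0 0 0 0 0
t=3: a0@(0,4) a1@(4,0) a2@(4,0) a3@(0,4) a4@(0,4) a5@(0,4) | pheromone: 0 0 0 0 24 / 0 0 0 0 0 / 0 0 0 0 0 / 0 0 0 0 0 / 12 0 0 0 0 / 0 0 0 0 0

(0, 4)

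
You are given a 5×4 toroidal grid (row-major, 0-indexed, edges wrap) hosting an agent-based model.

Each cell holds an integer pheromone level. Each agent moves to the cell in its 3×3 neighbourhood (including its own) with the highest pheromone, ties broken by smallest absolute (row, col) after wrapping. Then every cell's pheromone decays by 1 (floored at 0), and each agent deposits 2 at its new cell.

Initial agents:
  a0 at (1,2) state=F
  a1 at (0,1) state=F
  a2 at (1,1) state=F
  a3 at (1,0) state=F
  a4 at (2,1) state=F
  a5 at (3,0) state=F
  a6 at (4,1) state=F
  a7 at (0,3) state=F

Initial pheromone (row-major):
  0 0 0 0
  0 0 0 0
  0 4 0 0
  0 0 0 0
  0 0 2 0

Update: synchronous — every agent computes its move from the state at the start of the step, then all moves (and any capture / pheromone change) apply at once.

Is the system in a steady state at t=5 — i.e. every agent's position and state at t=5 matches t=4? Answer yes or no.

t=1: a0@(2,1) a1@(4,2) a2@(2,1) a3@(2,1) a4@(2,1) a5@(2,1) a6@(4,2) a7@(4,2) | pheromone: 0 0 0 0 / 0 0 0 0 / 0 13 0 0 / 0 0 0 0 / 0 0 7 0
t=2: a0@(2,1) a1@(4,2) a2@(2,1) a3@(2,1) a4@(2,1) a5@(2,1) a6@(4,2) a7@(4,2) | pheromone: 0 0 0 0 / 0 0 0 0 / 0 22 0 0 / 0 0 0 0 / 0 0 12 0
t=3: a0@(2,1) a1@(4,2) a2@(2,1) a3@(2,1) a4@(2,1) a5@(2,1) a6@(4,2) a7@(4,2) | pheromone: 0 0 0 0 / 0 0 0 0 / 0 31 0 0 / 0 0 0 0 / 0 0 17 0
t=4: a0@(2,1) a1@(4,2) a2@(2,1) a3@(2,1) a4@(2,1) a5@(2,1) a6@(4,2) a7@(4,2) | pheromone: 0 0 0 0 / 0 0 0 0 / 0 40 0 0 / 0 0 0 0 / 0 0 22 0
t=5: a0@(2,1) a1@(4,2) a2@(2,1) a3@(2,1) a4@(2,1) a5@(2,1) a6@(4,2) a7@(4,2) | pheromone: 0 0 0 0 / 0 0 0 0 / 0 49 0 0 / 0 0 0 0 / 0 0 27 0

yes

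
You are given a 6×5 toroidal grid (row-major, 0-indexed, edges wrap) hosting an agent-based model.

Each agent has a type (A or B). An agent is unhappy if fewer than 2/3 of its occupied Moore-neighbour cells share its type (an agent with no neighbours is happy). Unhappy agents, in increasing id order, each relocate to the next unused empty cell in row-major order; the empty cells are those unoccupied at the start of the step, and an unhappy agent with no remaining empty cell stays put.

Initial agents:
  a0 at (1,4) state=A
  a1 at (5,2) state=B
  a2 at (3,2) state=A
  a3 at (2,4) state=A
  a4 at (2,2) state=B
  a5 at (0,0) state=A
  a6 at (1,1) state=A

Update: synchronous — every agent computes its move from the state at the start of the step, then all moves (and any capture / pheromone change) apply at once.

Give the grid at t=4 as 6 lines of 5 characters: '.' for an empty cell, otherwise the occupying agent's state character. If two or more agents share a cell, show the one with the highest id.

t=1: a0@(1,4):A a1@(5,2):B a2@(0,1):A a3@(2,4):A a4@(0,2):B a5@(0,0):A a6@(0,3):A
t=2: a0@(1,4):A a1@(0,4):B a2@(1,0):A a3@(2,4):A a4@(1,1):B a5@(0,0):A a6@(1,2):A
t=3: a0@(1,4):A a1@(0,1):B a2@(0,2):A a3@(2,4):A a4@(0,3):B a5@(1,3):A a6@(2,0):A
t=4: a0@(1,4):A a1@(0,0):B a2@(0,4):A a3@(2,4):A a4@(1,0):B a5@(1,3):A a6@(2,0):A

B...A
B..AA
A...A
.....
.....
.....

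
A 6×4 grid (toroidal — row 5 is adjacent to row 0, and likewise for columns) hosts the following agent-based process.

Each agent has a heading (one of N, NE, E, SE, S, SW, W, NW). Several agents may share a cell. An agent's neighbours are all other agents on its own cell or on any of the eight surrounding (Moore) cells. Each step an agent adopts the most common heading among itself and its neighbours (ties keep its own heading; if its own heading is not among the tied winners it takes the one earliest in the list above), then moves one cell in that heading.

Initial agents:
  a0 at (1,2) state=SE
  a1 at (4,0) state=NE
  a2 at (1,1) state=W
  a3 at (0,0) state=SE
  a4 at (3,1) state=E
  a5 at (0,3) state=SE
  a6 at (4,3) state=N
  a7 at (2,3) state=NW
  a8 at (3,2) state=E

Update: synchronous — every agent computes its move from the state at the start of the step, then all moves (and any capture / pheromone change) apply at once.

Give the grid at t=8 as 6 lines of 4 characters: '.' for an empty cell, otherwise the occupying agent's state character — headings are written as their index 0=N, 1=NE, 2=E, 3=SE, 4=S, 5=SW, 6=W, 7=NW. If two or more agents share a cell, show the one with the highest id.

t=1: a0@(2,3):SE a1@(3,1):NE a2@(2,2):SE a3@(1,1):SE a4@(3,2):E a5@(1,0):SE a6@(3,3):N a7@(1,2):NW a8@(3,3):E
t=2: a0@(3,0):SE a1@(2,2):NE a2@(3,3):SE a3@(2,2):SE a4@(3,3):E a5@(2,1):SE a6@(3,0):E a7@(2,3):SE a8@(3,0):E
t=3: a0@(4,1):SE a1@(3,3):SE a2@(4,0):SE a3@(3,3):SE a4@(4,0):SE a5@(3,2):SE a6@(4,1):SE a7@(3,0):SE a8@(4,1):SE
t=4: a0@(5,2):SE a1@(4,0):SE a2@(5,1):SE a3@(4,0):SE a4@(5,1):SE a5@(4,3):SE a6@(5,2):SE a7@(4,1):SE a8@(5,2):SE
t=5: a0@(0,3):SE a1@(5,1):SE a2@(0,2):SE a3@(5,1):SE a4@(0,2):SE a5@(5,0):SE a6@(0,3):SE a7@(5,2):SE a8@(0,3):SE
t=6: a0@(1,0):SE a1@(0,2):SE a2@(1,3):SE a3@(0,2):SE a4@(1,3):SE a5@(0,1):SE a6@(1,0):SE a7@(0,3):SE a8@(1,0):SE
t=7: a0@(2,1):SE a1@(1,3):SE a2@(2,0):SE a3@(1,3):SE a4@(2,0):SE a5@(1,2):SE a6@(2,1):SE a7@(1,0):SE a8@(2,1):SE
t=8: a0@(3,2):SE a1@(2,0):SE a2@(3,1):SE a3@(2,0):SE a4@(3,1):SE a5@(2,3):SE a6@(3,2):SE a7@(2,1):SE a8@(3,2):SE

....
....
33.3
.33.
....
....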